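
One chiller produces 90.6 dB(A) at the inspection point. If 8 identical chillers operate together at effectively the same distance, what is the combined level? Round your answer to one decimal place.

L_total = L₁ + 10·log₁₀ N for N identical incoherent sources.
L_total = 90.6 + 10·log₁₀(8) = 90.6 + 9.031 = 99.63 dB(A).

99.6 dB(A)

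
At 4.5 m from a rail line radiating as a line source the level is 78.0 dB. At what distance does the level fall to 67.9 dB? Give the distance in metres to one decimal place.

46.0 m

The 10.1 dB drop corresponds to a distance ratio of 10^(10.1/10) for a line source.
r₂ = 4.5·10^((78.0−67.9)/10) = 4.5·10^(10.1/10) = 46.05 m.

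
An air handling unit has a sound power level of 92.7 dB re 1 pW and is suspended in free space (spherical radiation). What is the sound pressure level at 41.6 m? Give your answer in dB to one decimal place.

L_p = L_w − 10·log₁₀(4π·r²) with r = 41.6 m.
4π·r² = 2.175e+04 m², 10·log₁₀ of that is 43.374 dB.
L_p = 92.7 − 43.374 = 49.33 dB.

49.3 dB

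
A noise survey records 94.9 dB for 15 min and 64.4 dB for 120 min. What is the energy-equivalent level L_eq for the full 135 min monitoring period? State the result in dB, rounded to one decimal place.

85.4 dB

Weight each interval's intensity by its duration and average over T = 135 min:
Σ tᵢ·10^(Lᵢ/10) = 15·10^(94.9/10) + 120·10^(64.4/10) = 4.668e+10.
L_eq = 10·log₁₀(4.668e+10/135) = 85.39 dB.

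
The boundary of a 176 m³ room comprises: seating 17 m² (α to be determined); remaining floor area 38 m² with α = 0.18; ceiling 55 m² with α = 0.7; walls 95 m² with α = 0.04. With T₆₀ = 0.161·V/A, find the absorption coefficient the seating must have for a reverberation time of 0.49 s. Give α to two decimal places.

A = 0.161·V/T₆₀ = 0.161·176/0.49 = 57.83 m² sabins.
Absorption from the other surfaces = 38·0.18 + 55·0.7 + 95·0.04 = 49.14 m², so the seating must supply 8.69 m² over 17 m².
α = 8.69/17 = 0.511.

0.51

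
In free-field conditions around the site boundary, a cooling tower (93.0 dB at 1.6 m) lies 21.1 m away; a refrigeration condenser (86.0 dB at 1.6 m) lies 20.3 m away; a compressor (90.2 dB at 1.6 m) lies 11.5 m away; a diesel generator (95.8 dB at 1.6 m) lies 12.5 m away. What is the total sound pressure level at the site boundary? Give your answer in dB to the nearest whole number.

First find each source's level at the receiver (point-source: −20·log₁₀(r/r_ref)), then combine on an intensity basis.
cooling tower: 93.0 − 20·log₁₀(21.1/1.6) = 93.0 − 22.40 = 70.60 dB.
refrigeration condenser: 86.0 − 20·log₁₀(20.3/1.6) = 86.0 − 22.07 = 63.93 dB.
compressor: 90.2 − 20·log₁₀(11.5/1.6) = 90.2 − 17.13 = 73.07 dB.
diesel generator: 95.8 − 20·log₁₀(12.5/1.6) = 95.8 − 17.86 = 77.94 dB.
Σ 10^(L/10) = 9.651e+07 → L_total = 10·log₁₀(9.651e+07) = 79.85 dB.

80 dB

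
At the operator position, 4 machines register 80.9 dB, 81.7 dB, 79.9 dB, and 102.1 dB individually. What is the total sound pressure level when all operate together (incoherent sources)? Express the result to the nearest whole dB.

Incoherent sources combine by intensity addition: L_total = 10·log₁₀(Σ 10^(L_i/10)).
Σ 10^(L/10) = 10^(80.9/10) + 10^(81.7/10) + 10^(79.9/10) + 10^(102.1/10) = 1.659e+10.
L_total = 10·log₁₀(1.659e+10) = 102.20 dB.

102 dB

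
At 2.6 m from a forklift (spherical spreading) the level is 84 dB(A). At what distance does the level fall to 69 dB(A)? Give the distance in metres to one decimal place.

Point-source spreading drops the level by 20·log₁₀(r₂/r₁); inverting, r₂/r₁ = 10^(ΔL/20).
r₂ = 2.6·10^((84−69)/20) = 2.6·10^(15.0/20) = 14.62 m.

14.6 m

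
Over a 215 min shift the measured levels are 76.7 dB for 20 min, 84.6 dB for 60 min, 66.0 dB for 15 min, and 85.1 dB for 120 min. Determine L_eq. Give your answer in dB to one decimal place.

The energy average is taken in the linear domain: L_eq = 10·log₁₀[(Σ tᵢ·10^(Lᵢ/10))/T], T = 215 min.
Σ tᵢ·10^(Lᵢ/10) = 20·10^(76.7/10) + 60·10^(84.6/10) + 15·10^(66.0/10) + 120·10^(85.1/10) = 5.713e+10.
L_eq = 10·log₁₀(5.713e+10/215) = 84.24 dB.

84.2 dB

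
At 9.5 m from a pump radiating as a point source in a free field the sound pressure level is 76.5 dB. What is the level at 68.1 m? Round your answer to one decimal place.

Spherical spreading from a point source gives a 20·log₁₀(r₂/r₁) drop.
L₂ = 76.5 − 20·log₁₀(68.1/9.5) = 76.5 − 17.108 = 59.39 dB.

59.4 dB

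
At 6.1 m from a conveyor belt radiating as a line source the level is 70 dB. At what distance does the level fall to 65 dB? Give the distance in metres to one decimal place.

For a line source L₁ − L₂ = 10·log₁₀(r₂/r₁), so r₂ = r₁·10^((L₁−L₂)/10).
r₂ = 6.1·10^((70−65)/10) = 6.1·10^(5.0/10) = 19.29 m.

19.3 m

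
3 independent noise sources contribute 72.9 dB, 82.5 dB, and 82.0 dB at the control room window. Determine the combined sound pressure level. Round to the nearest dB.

86 dB

For uncorrelated sources the intensities add, so convert each level to linear form, sum, and take 10·log₁₀ of the total.
Σ 10^(L/10) = 10^(72.9/10) + 10^(82.5/10) + 10^(82.0/10) = 3.558e+08.
L_total = 10·log₁₀(3.558e+08) = 85.51 dB.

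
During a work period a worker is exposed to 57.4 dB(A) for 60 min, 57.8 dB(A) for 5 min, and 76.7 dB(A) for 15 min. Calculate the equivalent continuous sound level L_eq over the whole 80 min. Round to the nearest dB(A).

70 dB(A)

L_eq = 10·log₁₀[(1/T)·Σ tᵢ·10^(Lᵢ/10)] with T = 80 min.
Σ tᵢ·10^(Lᵢ/10) = 60·10^(57.4/10) + 5·10^(57.8/10) + 15·10^(76.7/10) = 7.376e+08.
L_eq = 10·log₁₀(7.376e+08/80) = 69.65 dB(A).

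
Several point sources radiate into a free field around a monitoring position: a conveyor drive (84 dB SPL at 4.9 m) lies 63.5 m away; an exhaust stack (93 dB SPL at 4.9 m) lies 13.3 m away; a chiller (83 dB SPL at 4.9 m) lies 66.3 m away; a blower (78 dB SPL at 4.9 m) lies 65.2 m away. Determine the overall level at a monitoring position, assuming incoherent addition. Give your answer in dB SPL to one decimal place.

First find each source's level at the receiver (point-source: −20·log₁₀(r/r_ref)), then combine on an intensity basis.
conveyor drive: 84 − 20·log₁₀(63.5/4.9) = 84 − 22.25 = 61.75 dB SPL.
exhaust stack: 93 − 20·log₁₀(13.3/4.9) = 93 − 8.67 = 84.33 dB SPL.
chiller: 83 − 20·log₁₀(66.3/4.9) = 83 − 22.63 = 60.37 dB SPL.
blower: 78 − 20·log₁₀(65.2/4.9) = 78 − 22.48 = 55.52 dB SPL.
Σ 10^(L/10) = 2.738e+08 → L_total = 10·log₁₀(2.738e+08) = 84.37 dB SPL.

84.4 dB SPL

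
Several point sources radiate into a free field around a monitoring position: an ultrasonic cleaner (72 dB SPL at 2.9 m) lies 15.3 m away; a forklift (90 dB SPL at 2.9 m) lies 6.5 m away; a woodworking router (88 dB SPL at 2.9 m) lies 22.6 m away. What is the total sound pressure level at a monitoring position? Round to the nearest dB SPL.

Propagate each source to the receiver with L = L_ref − 20·log₁₀(r/r_ref), then add intensities.
ultrasonic cleaner: 72 − 20·log₁₀(15.3/2.9) = 72 − 14.45 = 57.55 dB SPL.
forklift: 90 − 20·log₁₀(6.5/2.9) = 90 − 7.01 = 82.99 dB SPL.
woodworking router: 88 − 20·log₁₀(22.6/2.9) = 88 − 17.83 = 70.17 dB SPL.
Σ 10^(L/10) = 2.100e+08 → L_total = 10·log₁₀(2.100e+08) = 83.22 dB SPL.

83 dB SPL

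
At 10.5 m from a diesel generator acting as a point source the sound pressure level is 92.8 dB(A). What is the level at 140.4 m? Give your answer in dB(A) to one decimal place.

70.3 dB(A)

Spherical spreading from a point source gives a 20·log₁₀(r₂/r₁) drop.
L₂ = 92.8 − 20·log₁₀(140.4/10.5) = 92.8 − 22.524 = 70.28 dB(A).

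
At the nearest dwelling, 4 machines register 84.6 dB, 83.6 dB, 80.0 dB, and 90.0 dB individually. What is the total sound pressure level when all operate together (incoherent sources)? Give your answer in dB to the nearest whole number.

For uncorrelated sources the intensities add, so convert each level to linear form, sum, and take 10·log₁₀ of the total.
Σ 10^(L/10) = 10^(84.6/10) + 10^(83.6/10) + 10^(80.0/10) + 10^(90.0/10) = 1.617e+09.
L_total = 10·log₁₀(1.617e+09) = 92.09 dB.

92 dB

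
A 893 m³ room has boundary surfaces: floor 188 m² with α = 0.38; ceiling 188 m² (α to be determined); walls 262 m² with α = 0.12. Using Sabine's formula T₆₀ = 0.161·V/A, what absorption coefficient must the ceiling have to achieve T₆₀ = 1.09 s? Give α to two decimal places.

0.15

From T₆₀ = 0.161·V/A, the target T₆₀ = 1.09 s needs A = 0.161·893/1.09 = 131.90 m².
Absorption from the other surfaces = 188·0.38 + 262·0.12 = 102.88 m², so the ceiling must supply 29.02 m² over 188 m².
α = 29.02/188 = 0.154.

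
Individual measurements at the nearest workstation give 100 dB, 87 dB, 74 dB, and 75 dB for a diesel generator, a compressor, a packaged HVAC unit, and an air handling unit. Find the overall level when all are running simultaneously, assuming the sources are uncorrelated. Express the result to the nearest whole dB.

100 dB

Incoherent sources combine by intensity addition: L_total = 10·log₁₀(Σ 10^(L_i/10)).
Σ 10^(L/10) = 10^(100/10) + 10^(87/10) + 10^(74/10) + 10^(75/10) = 1.056e+10.
L_total = 10·log₁₀(1.056e+10) = 100.24 dB.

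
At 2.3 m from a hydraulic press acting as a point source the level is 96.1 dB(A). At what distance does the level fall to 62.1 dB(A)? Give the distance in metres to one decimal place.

115.3 m

The 34.0 dB drop corresponds to a distance ratio of 10^(34.0/20) for a point source.
r₂ = 2.3·10^((96.1−62.1)/20) = 2.3·10^(34.0/20) = 115.27 m.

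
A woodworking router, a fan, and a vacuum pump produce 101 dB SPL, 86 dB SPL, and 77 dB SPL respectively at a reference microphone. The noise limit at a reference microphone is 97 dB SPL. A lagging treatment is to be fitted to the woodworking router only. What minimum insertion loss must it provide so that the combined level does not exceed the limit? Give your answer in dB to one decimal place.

4.4 dB

The untreated sources together contribute 10^(86/10) + 10^(77/10) = 4.482e+08, i.e. 86.51 dB SPL.
The limit corresponds to 10^(97/10) = 5.012e+09; subtracting the fixed part leaves 4.564e+09 for the woodworking router, i.e. 96.59 dB SPL.
So the woodworking router must be reduced from 101 to 96.59 dB SPL: IL = 4.41 dB.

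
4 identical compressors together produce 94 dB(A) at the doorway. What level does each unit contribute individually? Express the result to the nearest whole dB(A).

For N identical incoherent sources L_total = L₁ + 10·log₁₀ N, so L₁ = 94 − 10·log₁₀(4) = 94 − 6.021.

88 dB(A)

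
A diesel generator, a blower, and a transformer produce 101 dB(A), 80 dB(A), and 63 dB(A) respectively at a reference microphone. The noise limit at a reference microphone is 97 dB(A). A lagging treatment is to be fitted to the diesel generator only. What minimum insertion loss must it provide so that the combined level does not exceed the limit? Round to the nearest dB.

Everything except the diesel generator sums to 10^(80/10) + 10^(63/10) = 1.020e+08 in linear terms, 80.09 dB(A).
To meet 97 dB(A) overall, the treated diesel generator may contribute at most 10^(97/10) − 1.020e+08 = 4.910e+09, i.e. 96.91 dB(A).
So the diesel generator must be reduced from 101 to 96.91 dB(A): IL = 4.09 dB.

4 dB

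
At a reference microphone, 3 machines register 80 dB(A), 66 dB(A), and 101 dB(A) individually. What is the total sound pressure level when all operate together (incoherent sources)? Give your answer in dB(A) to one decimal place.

For uncorrelated sources the intensities add, so convert each level to linear form, sum, and take 10·log₁₀ of the total.
Σ 10^(L/10) = 10^(80/10) + 10^(66/10) + 10^(101/10) = 1.269e+10.
L_total = 10·log₁₀(1.269e+10) = 101.04 dB(A).

101.0 dB(A)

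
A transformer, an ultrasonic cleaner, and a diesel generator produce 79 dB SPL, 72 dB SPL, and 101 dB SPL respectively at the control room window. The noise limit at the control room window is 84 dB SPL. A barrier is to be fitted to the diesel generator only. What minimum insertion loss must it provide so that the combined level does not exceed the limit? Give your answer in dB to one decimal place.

Fixed contribution from the other sources: Σ 10^(L/10) = 10^(79/10) + 10^(72/10) = 9.528e+07 (79.79 dB SPL).
To meet 84 dB SPL overall, the treated diesel generator may contribute at most 10^(84/10) − 9.528e+07 = 1.559e+08, i.e. 81.93 dB SPL.
So the diesel generator must be reduced from 101 to 81.93 dB SPL: IL = 19.07 dB.

19.1 dB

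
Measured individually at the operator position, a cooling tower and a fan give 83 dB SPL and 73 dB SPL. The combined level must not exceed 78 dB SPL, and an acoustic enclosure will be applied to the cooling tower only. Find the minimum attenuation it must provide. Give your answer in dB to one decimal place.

6.7 dB

Fixed contribution from the other source: Σ 10^(L/10) = 10^(73/10) = 1.995e+07 (73.00 dB SPL).
The limit corresponds to 10^(78/10) = 6.310e+07; subtracting the fixed part leaves 4.314e+07 for the cooling tower, i.e. 76.35 dB SPL.
So the cooling tower must be reduced from 83 to 76.35 dB SPL: IL = 6.65 dB.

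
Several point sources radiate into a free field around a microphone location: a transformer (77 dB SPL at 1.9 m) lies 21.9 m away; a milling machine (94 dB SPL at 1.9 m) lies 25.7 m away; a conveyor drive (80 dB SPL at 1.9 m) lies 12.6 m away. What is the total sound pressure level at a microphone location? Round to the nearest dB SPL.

72 dB SPL

Apply inverse-square spreading to bring every level to the receiver, then sum 10^(L/10).
transformer: 77 − 20·log₁₀(21.9/1.9) = 77 − 21.23 = 55.77 dB SPL.
milling machine: 94 − 20·log₁₀(25.7/1.9) = 94 − 22.62 = 71.38 dB SPL.
conveyor drive: 80 − 20·log₁₀(12.6/1.9) = 80 − 16.43 = 63.57 dB SPL.
Σ 10^(L/10) = 1.638e+07 → L_total = 10·log₁₀(1.638e+07) = 72.14 dB SPL.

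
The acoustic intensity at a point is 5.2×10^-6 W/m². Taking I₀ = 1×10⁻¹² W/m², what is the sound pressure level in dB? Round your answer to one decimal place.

67.2 dB

I/I₀ = 5.2×10^-6/10⁻¹² = 5.2×10^6, and L = 10·log₁₀(I/I₀).
L = 10·(0.7160 + 6) = 67.16 dB.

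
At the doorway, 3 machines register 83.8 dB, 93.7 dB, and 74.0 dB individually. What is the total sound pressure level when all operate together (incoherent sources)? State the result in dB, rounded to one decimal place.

For uncorrelated sources the intensities add, so convert each level to linear form, sum, and take 10·log₁₀ of the total.
Σ 10^(L/10) = 10^(83.8/10) + 10^(93.7/10) + 10^(74.0/10) = 2.609e+09.
L_total = 10·log₁₀(2.609e+09) = 94.17 dB.

94.2 dB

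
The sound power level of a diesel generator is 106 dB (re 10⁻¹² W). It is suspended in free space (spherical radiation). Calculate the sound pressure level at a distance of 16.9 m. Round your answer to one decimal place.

Free-field spherical radiation: L_p = L_w − 10·log₁₀(4π·r²), r = 16.9 m.
4π·r² = 3589 m², 10·log₁₀ of that is 35.550 dB.
L_p = 106 − 35.550 = 70.45 dB.

70.5 dB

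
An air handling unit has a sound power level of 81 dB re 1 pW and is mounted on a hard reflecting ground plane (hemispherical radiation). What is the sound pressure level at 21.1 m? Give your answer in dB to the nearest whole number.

47 dB

The power spreads over a hemisphere of area 2π·r², so L_p = L_w − 10·log₁₀(2π·r²).
2π·r² = 2797 m², 10·log₁₀ of that is 34.467 dB.
L_p = 81 − 34.467 = 46.53 dB.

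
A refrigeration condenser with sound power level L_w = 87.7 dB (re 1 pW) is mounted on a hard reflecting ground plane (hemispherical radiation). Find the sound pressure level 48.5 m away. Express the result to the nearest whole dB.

46 dB

L_p = L_w − 10·log₁₀(2π·r²) with r = 48.5 m.
2π·r² = 1.478e+04 m², 10·log₁₀ of that is 41.697 dB.
L_p = 87.7 − 41.697 = 46.00 dB.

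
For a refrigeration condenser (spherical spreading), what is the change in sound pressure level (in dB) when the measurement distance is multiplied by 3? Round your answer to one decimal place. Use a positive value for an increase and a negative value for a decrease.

With spherical spreading the level changes by −20·log₁₀(r₂/r₁).
ΔL = −20·log₁₀(3) = -9.54 dB.

-9.5 dB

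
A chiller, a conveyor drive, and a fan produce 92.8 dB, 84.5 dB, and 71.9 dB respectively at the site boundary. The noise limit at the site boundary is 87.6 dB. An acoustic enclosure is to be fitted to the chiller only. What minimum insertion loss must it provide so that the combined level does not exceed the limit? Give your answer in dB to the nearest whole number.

8 dB

Fixed contribution from the other sources: Σ 10^(L/10) = 10^(84.5/10) + 10^(71.9/10) = 2.973e+08 (84.73 dB).
The limit corresponds to 10^(87.6/10) = 5.754e+08; subtracting the fixed part leaves 2.781e+08 for the chiller, i.e. 84.44 dB.
So the chiller must be reduced from 92.8 to 84.44 dB: IL = 8.36 dB.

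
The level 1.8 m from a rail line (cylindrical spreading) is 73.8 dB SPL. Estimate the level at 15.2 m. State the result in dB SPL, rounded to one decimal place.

64.5 dB SPL

Cylindrical spreading from a line source gives a 10·log₁₀(r₂/r₁) drop.
L₂ = 73.8 − 10·log₁₀(15.2/1.8) = 73.8 − 9.266 = 64.53 dB SPL.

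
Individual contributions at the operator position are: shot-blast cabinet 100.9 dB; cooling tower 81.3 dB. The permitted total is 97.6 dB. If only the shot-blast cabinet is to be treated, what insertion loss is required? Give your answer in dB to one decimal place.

3.4 dB

Everything except the shot-blast cabinet sums to 10^(81.3/10) = 1.349e+08 in linear terms, 81.30 dB.
To meet 97.6 dB overall, the treated shot-blast cabinet may contribute at most 10^(97.6/10) − 1.349e+08 = 5.620e+09, i.e. 97.50 dB.
So the shot-blast cabinet must be reduced from 100.9 to 97.50 dB: IL = 3.40 dB.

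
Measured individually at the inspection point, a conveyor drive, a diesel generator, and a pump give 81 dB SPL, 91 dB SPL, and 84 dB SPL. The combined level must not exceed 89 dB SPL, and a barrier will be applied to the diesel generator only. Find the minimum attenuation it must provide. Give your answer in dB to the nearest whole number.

Everything except the diesel generator sums to 10^(81/10) + 10^(84/10) = 3.771e+08 in linear terms, 85.76 dB SPL.
To meet 89 dB SPL overall, the treated diesel generator may contribute at most 10^(89/10) − 3.771e+08 = 4.172e+08, i.e. 86.20 dB SPL.
So the diesel generator must be reduced from 91 to 86.20 dB SPL: IL = 4.80 dB.

5 dB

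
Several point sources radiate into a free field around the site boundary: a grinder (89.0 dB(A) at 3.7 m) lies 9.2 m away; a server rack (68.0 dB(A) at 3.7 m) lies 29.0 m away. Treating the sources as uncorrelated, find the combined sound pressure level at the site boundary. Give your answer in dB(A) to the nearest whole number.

Propagate each source to the receiver with L = L_ref − 20·log₁₀(r/r_ref), then add intensities.
grinder: 89.0 − 20·log₁₀(9.2/3.7) = 89.0 − 7.91 = 81.09 dB(A).
server rack: 68.0 − 20·log₁₀(29.0/3.7) = 68.0 − 17.88 = 50.12 dB(A).
Σ 10^(L/10) = 1.286e+08 → L_total = 10·log₁₀(1.286e+08) = 81.09 dB(A).

81 dB(A)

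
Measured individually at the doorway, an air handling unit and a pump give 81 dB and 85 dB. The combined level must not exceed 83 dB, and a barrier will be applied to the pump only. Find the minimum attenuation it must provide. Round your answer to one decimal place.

Fixed contribution from the other source: Σ 10^(L/10) = 10^(81/10) = 1.259e+08 (81.00 dB).
To meet 83 dB overall, the treated pump may contribute at most 10^(83/10) − 1.259e+08 = 7.363e+07, i.e. 78.67 dB.
Required insertion loss = 85 − 78.67 = 6.33 dB.

6.3 dB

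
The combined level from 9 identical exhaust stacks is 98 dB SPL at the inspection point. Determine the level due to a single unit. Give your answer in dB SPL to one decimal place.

For N identical incoherent sources L_total = L₁ + 10·log₁₀ N, so L₁ = 98 − 10·log₁₀(9) = 98 − 9.542.

88.5 dB SPL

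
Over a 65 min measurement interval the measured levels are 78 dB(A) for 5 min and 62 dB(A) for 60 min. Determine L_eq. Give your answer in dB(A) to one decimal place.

68.0 dB(A)

The energy average is taken in the linear domain: L_eq = 10·log₁₀[(Σ tᵢ·10^(Lᵢ/10))/T], T = 65 min.
Σ tᵢ·10^(Lᵢ/10) = 5·10^(78/10) + 60·10^(62/10) = 4.106e+08.
L_eq = 10·log₁₀(4.106e+08/65) = 68.00 dB(A).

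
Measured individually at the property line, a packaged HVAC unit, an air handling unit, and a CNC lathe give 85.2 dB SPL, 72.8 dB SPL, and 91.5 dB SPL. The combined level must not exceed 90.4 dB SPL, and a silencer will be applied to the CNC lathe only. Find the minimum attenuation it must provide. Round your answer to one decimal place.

The untreated sources together contribute 10^(85.2/10) + 10^(72.8/10) = 3.502e+08, i.e. 85.44 dB SPL.
The limit corresponds to 10^(90.4/10) = 1.096e+09; subtracting the fixed part leaves 7.463e+08 for the CNC lathe, i.e. 88.73 dB SPL.
Required insertion loss = 91.5 − 88.73 = 2.77 dB.

2.8 dB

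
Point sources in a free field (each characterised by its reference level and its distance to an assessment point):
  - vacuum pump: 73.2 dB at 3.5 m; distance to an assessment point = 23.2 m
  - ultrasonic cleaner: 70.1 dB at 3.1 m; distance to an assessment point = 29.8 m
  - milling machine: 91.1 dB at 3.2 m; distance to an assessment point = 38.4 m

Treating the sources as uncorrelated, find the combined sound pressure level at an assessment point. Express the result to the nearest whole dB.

70 dB

Propagate each source to the receiver with L = L_ref − 20·log₁₀(r/r_ref), then add intensities.
vacuum pump: 73.2 − 20·log₁₀(23.2/3.5) = 73.2 − 16.43 = 56.77 dB.
ultrasonic cleaner: 70.1 − 20·log₁₀(29.8/3.1) = 70.1 − 19.66 = 50.44 dB.
milling machine: 91.1 − 20·log₁₀(38.4/3.2) = 91.1 − 21.58 = 69.52 dB.
Σ 10^(L/10) = 9.532e+06 → L_total = 10·log₁₀(9.532e+06) = 69.79 dB.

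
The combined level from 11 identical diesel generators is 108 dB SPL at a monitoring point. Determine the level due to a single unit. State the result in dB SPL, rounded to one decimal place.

97.6 dB SPL

11 equal contributions raise the level by 10·log₁₀ 11 = 10.414 dB, so each unit alone gives 108 − 10.414.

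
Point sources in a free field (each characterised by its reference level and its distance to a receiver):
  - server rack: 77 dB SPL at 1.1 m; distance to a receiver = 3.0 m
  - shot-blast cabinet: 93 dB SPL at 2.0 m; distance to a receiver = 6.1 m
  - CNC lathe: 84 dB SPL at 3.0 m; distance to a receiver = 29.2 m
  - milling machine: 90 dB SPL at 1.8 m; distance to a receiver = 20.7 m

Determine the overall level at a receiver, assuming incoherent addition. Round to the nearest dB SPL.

Apply inverse-square spreading to bring every level to the receiver, then sum 10^(L/10).
server rack: 77 − 20·log₁₀(3.0/1.1) = 77 − 8.71 = 68.29 dB SPL.
shot-blast cabinet: 93 − 20·log₁₀(6.1/2.0) = 93 − 9.69 = 83.31 dB SPL.
CNC lathe: 84 − 20·log₁₀(29.2/3.0) = 84 − 19.77 = 64.23 dB SPL.
milling machine: 90 − 20·log₁₀(20.7/1.8) = 90 − 21.21 = 68.79 dB SPL.
Σ 10^(L/10) = 2.314e+08 → L_total = 10·log₁₀(2.314e+08) = 83.64 dB SPL.

84 dB SPL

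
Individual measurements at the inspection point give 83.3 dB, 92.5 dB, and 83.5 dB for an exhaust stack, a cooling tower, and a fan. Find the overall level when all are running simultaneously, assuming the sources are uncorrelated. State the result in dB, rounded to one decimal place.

For uncorrelated sources the intensities add, so convert each level to linear form, sum, and take 10·log₁₀ of the total.
Σ 10^(L/10) = 10^(83.3/10) + 10^(92.5/10) + 10^(83.5/10) = 2.216e+09.
L_total = 10·log₁₀(2.216e+09) = 93.46 dB.

93.5 dB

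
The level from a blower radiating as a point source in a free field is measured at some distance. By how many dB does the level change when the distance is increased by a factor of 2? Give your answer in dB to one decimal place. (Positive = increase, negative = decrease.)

A point source loses 6 dB per doubling of distance; generally ΔL = −20·log₁₀(r₂/r₁).
ΔL = −20·log₁₀(2) = -6.02 dB.

-6.0 dB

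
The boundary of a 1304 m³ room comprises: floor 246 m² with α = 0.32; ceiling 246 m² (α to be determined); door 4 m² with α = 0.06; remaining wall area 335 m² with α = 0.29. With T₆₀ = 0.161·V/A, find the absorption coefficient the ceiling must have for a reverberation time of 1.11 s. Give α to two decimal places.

A = 0.161·V/T₆₀ = 0.161·1304/1.11 = 189.14 m² sabins.
Absorption from the other surfaces = 246·0.32 + 4·0.06 + 335·0.29 = 176.11 m², so the ceiling must supply 13.03 m² over 246 m².
α = 13.03/246 = 0.053.

0.05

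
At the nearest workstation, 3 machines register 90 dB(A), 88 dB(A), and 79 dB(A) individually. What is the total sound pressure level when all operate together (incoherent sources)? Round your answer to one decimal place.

92.3 dB(A)

Incoherent sources combine by intensity addition: L_total = 10·log₁₀(Σ 10^(L_i/10)).
Σ 10^(L/10) = 10^(90/10) + 10^(88/10) + 10^(79/10) = 1.710e+09.
L_total = 10·log₁₀(1.710e+09) = 92.33 dB(A).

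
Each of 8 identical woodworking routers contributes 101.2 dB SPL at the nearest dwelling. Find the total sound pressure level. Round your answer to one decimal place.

110.2 dB SPL

N identical incoherent sources raise the level by 10·log₁₀ N.
L_total = 101.2 + 10·log₁₀(8) = 101.2 + 9.031 = 110.23 dB SPL.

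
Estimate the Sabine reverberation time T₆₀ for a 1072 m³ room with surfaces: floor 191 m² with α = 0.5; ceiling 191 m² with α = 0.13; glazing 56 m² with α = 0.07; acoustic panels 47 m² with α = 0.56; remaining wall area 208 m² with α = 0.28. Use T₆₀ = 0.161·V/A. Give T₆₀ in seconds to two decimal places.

Summing Sᵢαᵢ: 191·0.5 + 191·0.13 + 56·0.07 + 47·0.56 + 208·0.28 = 208.81 m².
T₆₀ = 0.161 × 1072 / 208.81 = 0.827 s.

0.83 s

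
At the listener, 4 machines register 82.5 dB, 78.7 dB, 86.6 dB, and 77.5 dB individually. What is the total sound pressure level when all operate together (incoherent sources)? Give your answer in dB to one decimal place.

For uncorrelated sources the intensities add, so convert each level to linear form, sum, and take 10·log₁₀ of the total.
Σ 10^(L/10) = 10^(82.5/10) + 10^(78.7/10) + 10^(86.6/10) + 10^(77.5/10) = 7.653e+08.
L_total = 10·log₁₀(7.653e+08) = 88.84 dB.

88.8 dB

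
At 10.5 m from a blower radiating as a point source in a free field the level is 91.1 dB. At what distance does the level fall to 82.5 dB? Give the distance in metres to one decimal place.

28.3 m

For a point source L₁ − L₂ = 20·log₁₀(r₂/r₁), so r₂ = r₁·10^((L₁−L₂)/20).
r₂ = 10.5·10^((91.1−82.5)/20) = 10.5·10^(8.6/20) = 28.26 m.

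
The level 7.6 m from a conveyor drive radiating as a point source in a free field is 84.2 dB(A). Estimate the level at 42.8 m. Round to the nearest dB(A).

Spherical spreading from a point source gives a 20·log₁₀(r₂/r₁) drop.
L₂ = 84.2 − 20·log₁₀(42.8/7.6) = 84.2 − 15.013 = 69.19 dB(A).

69 dB(A)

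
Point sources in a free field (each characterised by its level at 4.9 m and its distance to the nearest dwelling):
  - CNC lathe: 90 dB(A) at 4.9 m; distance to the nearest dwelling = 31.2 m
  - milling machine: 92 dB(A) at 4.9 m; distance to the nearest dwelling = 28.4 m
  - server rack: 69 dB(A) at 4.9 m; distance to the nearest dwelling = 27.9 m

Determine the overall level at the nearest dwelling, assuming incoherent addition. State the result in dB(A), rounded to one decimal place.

78.6 dB(A)

First find each source's level at the receiver (point-source: −20·log₁₀(r/r_ref)), then combine on an intensity basis.
CNC lathe: 90 − 20·log₁₀(31.2/4.9) = 90 − 16.08 = 73.92 dB(A).
milling machine: 92 − 20·log₁₀(28.4/4.9) = 92 − 15.26 = 76.74 dB(A).
server rack: 69 − 20·log₁₀(27.9/4.9) = 69 − 15.11 = 53.89 dB(A).
Σ 10^(L/10) = 7.209e+07 → L_total = 10·log₁₀(7.209e+07) = 78.58 dB(A).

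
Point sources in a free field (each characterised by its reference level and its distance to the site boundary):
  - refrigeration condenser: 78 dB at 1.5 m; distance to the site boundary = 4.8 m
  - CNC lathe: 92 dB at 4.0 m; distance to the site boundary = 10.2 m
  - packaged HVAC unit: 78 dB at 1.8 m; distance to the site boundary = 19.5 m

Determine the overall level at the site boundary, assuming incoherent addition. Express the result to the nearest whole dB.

84 dB

Propagate each source to the receiver with L = L_ref − 20·log₁₀(r/r_ref), then add intensities.
refrigeration condenser: 78 − 20·log₁₀(4.8/1.5) = 78 − 10.10 = 67.90 dB.
CNC lathe: 92 − 20·log₁₀(10.2/4.0) = 92 − 8.13 = 83.87 dB.
packaged HVAC unit: 78 − 20·log₁₀(19.5/1.8) = 78 − 20.70 = 57.30 dB.
Σ 10^(L/10) = 2.504e+08 → L_total = 10·log₁₀(2.504e+08) = 83.99 dB.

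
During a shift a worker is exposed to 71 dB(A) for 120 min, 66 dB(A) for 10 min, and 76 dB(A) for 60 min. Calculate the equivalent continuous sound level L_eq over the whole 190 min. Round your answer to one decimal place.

L_eq = 10·log₁₀[(1/T)·Σ tᵢ·10^(Lᵢ/10)] with T = 190 min.
Σ tᵢ·10^(Lᵢ/10) = 120·10^(71/10) + 10·10^(66/10) + 60·10^(76/10) = 3.939e+09.
L_eq = 10·log₁₀(3.939e+09/190) = 73.17 dB(A).

73.2 dB(A)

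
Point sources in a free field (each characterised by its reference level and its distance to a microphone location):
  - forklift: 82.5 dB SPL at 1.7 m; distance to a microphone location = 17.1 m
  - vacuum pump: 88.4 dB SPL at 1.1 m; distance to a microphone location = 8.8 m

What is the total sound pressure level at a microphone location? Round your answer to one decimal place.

Propagate each source to the receiver with L = L_ref − 20·log₁₀(r/r_ref), then add intensities.
forklift: 82.5 − 20·log₁₀(17.1/1.7) = 82.5 − 20.05 = 62.45 dB SPL.
vacuum pump: 88.4 − 20·log₁₀(8.8/1.1) = 88.4 − 18.06 = 70.34 dB SPL.
Σ 10^(L/10) = 1.257e+07 → L_total = 10·log₁₀(1.257e+07) = 70.99 dB SPL.

71.0 dB SPL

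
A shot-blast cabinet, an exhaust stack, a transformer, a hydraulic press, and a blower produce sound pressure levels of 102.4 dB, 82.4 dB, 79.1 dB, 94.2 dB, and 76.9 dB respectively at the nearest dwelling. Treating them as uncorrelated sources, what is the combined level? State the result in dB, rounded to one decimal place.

Incoherent sources combine by intensity addition: L_total = 10·log₁₀(Σ 10^(L_i/10)).
Σ 10^(L/10) = 10^(102.4/10) + 10^(82.4/10) + 10^(79.1/10) + 10^(94.2/10) + 10^(76.9/10) = 2.031e+10.
L_total = 10·log₁₀(2.031e+10) = 103.08 dB.

103.1 dB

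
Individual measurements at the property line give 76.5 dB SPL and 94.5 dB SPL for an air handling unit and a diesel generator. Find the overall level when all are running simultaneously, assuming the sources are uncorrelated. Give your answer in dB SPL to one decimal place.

94.6 dB SPL

Incoherent sources combine by intensity addition: L_total = 10·log₁₀(Σ 10^(L_i/10)).
Σ 10^(L/10) = 10^(76.5/10) + 10^(94.5/10) = 2.863e+09.
L_total = 10·log₁₀(2.863e+09) = 94.57 dB SPL.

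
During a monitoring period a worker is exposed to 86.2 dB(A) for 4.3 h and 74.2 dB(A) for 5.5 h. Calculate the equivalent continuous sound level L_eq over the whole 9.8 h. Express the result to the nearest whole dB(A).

83 dB(A)

Weight each interval's intensity by its duration and average over T = 9.8 h:
Σ tᵢ·10^(Lᵢ/10) = 4.3·10^(86.2/10) + 5.5·10^(74.2/10) = 1.937e+09.
L_eq = 10·log₁₀(1.937e+09/9.8) = 82.96 dB(A).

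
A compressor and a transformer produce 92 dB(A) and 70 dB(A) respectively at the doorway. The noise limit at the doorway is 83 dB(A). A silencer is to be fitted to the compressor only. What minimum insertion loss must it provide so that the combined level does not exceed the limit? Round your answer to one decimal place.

Everything except the compressor sums to 10^(70/10) = 1.000e+07 in linear terms, 70.00 dB(A).
To meet 83 dB(A) overall, the treated compressor may contribute at most 10^(83/10) − 1.000e+07 = 1.895e+08, i.e. 82.78 dB(A).
Required insertion loss = 92 − 82.78 = 9.22 dB.

9.2 dB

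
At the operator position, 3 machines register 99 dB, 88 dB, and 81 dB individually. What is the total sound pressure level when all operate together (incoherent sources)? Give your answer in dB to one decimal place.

99.4 dB

Incoherent sources combine by intensity addition: L_total = 10·log₁₀(Σ 10^(L_i/10)).
Σ 10^(L/10) = 10^(99/10) + 10^(88/10) + 10^(81/10) = 8.700e+09.
L_total = 10·log₁₀(8.700e+09) = 99.40 dB.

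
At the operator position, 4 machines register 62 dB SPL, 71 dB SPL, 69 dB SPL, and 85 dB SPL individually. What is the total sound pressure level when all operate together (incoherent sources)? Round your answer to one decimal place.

Incoherent sources combine by intensity addition: L_total = 10·log₁₀(Σ 10^(L_i/10)).
Σ 10^(L/10) = 10^(62/10) + 10^(71/10) + 10^(69/10) + 10^(85/10) = 3.383e+08.
L_total = 10·log₁₀(3.383e+08) = 85.29 dB SPL.

85.3 dB SPL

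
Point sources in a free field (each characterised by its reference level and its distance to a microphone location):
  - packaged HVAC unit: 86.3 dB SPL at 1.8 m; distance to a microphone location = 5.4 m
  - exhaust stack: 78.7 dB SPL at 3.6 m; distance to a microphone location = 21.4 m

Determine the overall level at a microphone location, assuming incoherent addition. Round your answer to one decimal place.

76.9 dB SPL

First find each source's level at the receiver (point-source: −20·log₁₀(r/r_ref)), then combine on an intensity basis.
packaged HVAC unit: 86.3 − 20·log₁₀(5.4/1.8) = 86.3 − 9.54 = 76.76 dB SPL.
exhaust stack: 78.7 − 20·log₁₀(21.4/3.6) = 78.7 − 15.48 = 63.22 dB SPL.
Σ 10^(L/10) = 4.950e+07 → L_total = 10·log₁₀(4.950e+07) = 76.95 dB SPL.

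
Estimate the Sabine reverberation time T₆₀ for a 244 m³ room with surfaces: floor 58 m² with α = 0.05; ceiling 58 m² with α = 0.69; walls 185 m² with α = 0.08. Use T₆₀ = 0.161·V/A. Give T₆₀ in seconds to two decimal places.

Total absorption A = 58·0.05 + 58·0.69 + 185·0.08 = 57.72 m² sabins.
T₆₀ = 0.161·V/A = 0.161·244/57.72 = 0.681 s.

0.68 s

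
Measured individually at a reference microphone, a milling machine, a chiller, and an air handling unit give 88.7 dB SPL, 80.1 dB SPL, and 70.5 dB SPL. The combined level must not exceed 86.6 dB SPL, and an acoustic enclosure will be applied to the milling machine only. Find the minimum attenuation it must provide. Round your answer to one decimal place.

Fixed contribution from the other sources: Σ 10^(L/10) = 10^(80.1/10) + 10^(70.5/10) = 1.135e+08 (80.55 dB SPL).
To meet 86.6 dB SPL overall, the treated milling machine may contribute at most 10^(86.6/10) − 1.135e+08 = 3.435e+08, i.e. 85.36 dB SPL.
Required insertion loss = 88.7 − 85.36 = 3.34 dB.

3.3 dB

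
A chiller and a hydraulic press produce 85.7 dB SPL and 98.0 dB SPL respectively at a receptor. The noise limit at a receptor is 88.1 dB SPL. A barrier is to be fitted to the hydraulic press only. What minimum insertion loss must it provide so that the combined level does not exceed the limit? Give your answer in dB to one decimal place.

13.6 dB

The untreated sources together contribute 10^(85.7/10) = 3.715e+08, i.e. 85.70 dB SPL.
To meet 88.1 dB SPL overall, the treated hydraulic press may contribute at most 10^(88.1/10) − 3.715e+08 = 2.741e+08, i.e. 84.38 dB SPL.
So the hydraulic press must be reduced from 98.0 to 84.38 dB SPL: IL = 13.62 dB.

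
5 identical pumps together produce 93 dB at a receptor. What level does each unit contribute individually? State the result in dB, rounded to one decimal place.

For N identical incoherent sources L_total = L₁ + 10·log₁₀ N, so L₁ = 93 − 10·log₁₀(5) = 93 − 6.990.

86.0 dB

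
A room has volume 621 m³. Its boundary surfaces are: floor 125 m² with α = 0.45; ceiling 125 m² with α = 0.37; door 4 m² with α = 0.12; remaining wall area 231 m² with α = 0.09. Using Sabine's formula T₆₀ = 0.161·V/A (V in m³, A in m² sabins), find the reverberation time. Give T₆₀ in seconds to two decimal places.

A = Σ Sᵢαᵢ = 125·0.45 + 125·0.37 + 4·0.12 + 231·0.09 = 123.77 m².
T₆₀ = 0.161·V/A = 0.161·621/123.77 = 0.808 s.

0.81 s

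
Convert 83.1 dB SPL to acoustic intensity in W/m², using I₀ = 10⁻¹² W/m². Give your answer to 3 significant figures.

L = 10·log₁₀(I/I₀) ⇒ I = I₀·10^(L/10) = 10⁻¹² × 10^8.31.

0.000204 W/m²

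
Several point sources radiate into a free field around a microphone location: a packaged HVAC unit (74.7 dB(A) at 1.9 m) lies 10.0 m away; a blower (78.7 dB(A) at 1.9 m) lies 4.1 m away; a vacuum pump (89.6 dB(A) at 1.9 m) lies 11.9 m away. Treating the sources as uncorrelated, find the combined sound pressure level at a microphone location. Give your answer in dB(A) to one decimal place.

Apply inverse-square spreading to bring every level to the receiver, then sum 10^(L/10).
packaged HVAC unit: 74.7 − 20·log₁₀(10.0/1.9) = 74.7 − 14.42 = 60.28 dB(A).
blower: 78.7 − 20·log₁₀(4.1/1.9) = 78.7 − 6.68 = 72.02 dB(A).
vacuum pump: 89.6 − 20·log₁₀(11.9/1.9) = 89.6 − 15.94 = 73.66 dB(A).
Σ 10^(L/10) = 4.023e+07 → L_total = 10·log₁₀(4.023e+07) = 76.05 dB(A).

76.0 dB(A)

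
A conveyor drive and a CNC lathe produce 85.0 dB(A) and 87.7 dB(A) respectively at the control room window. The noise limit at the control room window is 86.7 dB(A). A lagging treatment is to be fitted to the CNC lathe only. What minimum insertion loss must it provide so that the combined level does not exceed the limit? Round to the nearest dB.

6 dB

Fixed contribution from the other source: Σ 10^(L/10) = 10^(85.0/10) = 3.162e+08 (85.00 dB(A)).
To meet 86.7 dB(A) overall, the treated CNC lathe may contribute at most 10^(86.7/10) − 3.162e+08 = 1.515e+08, i.e. 81.80 dB(A).
Required insertion loss = 87.7 − 81.80 = 5.90 dB.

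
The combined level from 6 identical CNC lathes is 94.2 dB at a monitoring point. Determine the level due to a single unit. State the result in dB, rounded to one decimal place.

Dividing the total intensity by 6 lowers the level by 10·log₁₀ 6 = 7.782 dB: L₁ = 94.2 − 7.782.

86.4 dB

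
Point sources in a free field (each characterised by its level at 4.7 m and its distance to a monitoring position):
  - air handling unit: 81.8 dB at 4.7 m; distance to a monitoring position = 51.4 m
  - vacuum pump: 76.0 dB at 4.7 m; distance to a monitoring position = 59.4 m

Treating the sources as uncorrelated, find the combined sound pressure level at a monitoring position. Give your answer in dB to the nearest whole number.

First find each source's level at the receiver (point-source: −20·log₁₀(r/r_ref)), then combine on an intensity basis.
air handling unit: 81.8 − 20·log₁₀(51.4/4.7) = 81.8 − 20.78 = 61.02 dB.
vacuum pump: 76.0 − 20·log₁₀(59.4/4.7) = 76.0 − 22.03 = 53.97 dB.
Σ 10^(L/10) = 1.515e+06 → L_total = 10·log₁₀(1.515e+06) = 61.80 dB.

62 dB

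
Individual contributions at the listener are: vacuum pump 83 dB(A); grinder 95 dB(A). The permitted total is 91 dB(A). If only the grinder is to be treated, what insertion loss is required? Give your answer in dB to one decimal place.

The untreated sources together contribute 10^(83/10) = 1.995e+08, i.e. 83.00 dB(A).
To meet 91 dB(A) overall, the treated grinder may contribute at most 10^(91/10) − 1.995e+08 = 1.059e+09, i.e. 90.25 dB(A).
So the grinder must be reduced from 95 to 90.25 dB(A): IL = 4.75 dB.

4.7 dB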